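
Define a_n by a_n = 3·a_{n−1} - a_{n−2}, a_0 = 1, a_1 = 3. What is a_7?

With companion matrix Q = [[3, -1], [1, 0]], [a_n, a_{n−1}]ᵀ = Q·[a_{n−1}, a_{n−2}]ᵀ, so [a_7, a_6]ᵀ = Q⁶·[a_1, a_0]ᵀ.
Q⁶ = [[377, -144], [144, -55]], giving [a_7, a_6]ᵀ = [[987], [377]].

987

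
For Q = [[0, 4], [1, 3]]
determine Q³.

Q² = [[4, 12], [3, 13]]
Q³ = [[12, 52], [13, 51]]

[[12, 52], [13, 51]]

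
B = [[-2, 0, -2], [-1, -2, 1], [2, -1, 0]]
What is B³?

B² = [[0, 2, 4], [6, 3, 0], [-3, 2, -5]]
B³ = [[6, -8, 2], [-15, -6, -9], [-6, 1, 8]]

[[6, -8, 2], [-15, -6, -9], [-6, 1, 8]]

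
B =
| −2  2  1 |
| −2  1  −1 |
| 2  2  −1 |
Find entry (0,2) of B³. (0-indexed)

7

B² = [[2, 0, −5], [0, −5, −2], [−10, 4, 1]]
B³ = [[−14, −6, 7], [6, −9, 7], [14, −14, −15]]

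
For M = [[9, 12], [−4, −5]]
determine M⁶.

tr M = 4 and det M = 3, so the characteristic polynomial is λ² − (4)λ + (3) with roots 1 and 3.
Eigenvectors give P = [[−3, −2], [2, 1]] with P⁻¹ = [[1, 2], [−2, −3]], and M = P·diag(1, 3)·P⁻¹.
Then M⁶ = P·diag(1, 729)·P⁻¹ = [[−3, −1458], [2, 729]] · [[1, 2], [−2, −3]] = [[2913, 4368], [−1456, −2183]].

[[2913, 4368], [−1456, −2183]]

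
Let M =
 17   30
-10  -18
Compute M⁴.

[[-179, -390], [130, 276]]

tr M = -1 and det M = -6, so the characteristic polynomial is λ² − (-1)λ + (-6) with roots -3 and 2.
Eigenvectors give P = [[-3, 2], [2, -1]] with P⁻¹ = [[1, 2], [2, 3]], and M = P·diag(-3, 2)·P⁻¹.
Then M⁴ = P·diag(81, 16)·P⁻¹ = [[-243, 32], [162, -16]] · [[1, 2], [2, 3]] = [[-179, -390], [130, 276]].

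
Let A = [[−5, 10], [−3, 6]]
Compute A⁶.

[[−5, 10], [−3, 6]]

A² = A (a projection; rank 1, trace 1), so A⁶ = A.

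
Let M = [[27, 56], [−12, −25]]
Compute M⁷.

tr M = 2 and det M = −3, so the characteristic polynomial is λ² − (2)λ + (−3) with roots 3 and −1.
Eigenvectors give P = [[7, −2], [−3, 1]] with P⁻¹ = [[1, 2], [3, 7]], and M = P·diag(3, −1)·P⁻¹.
Then M⁷ = P·diag(2187, −1)·P⁻¹ = [[15309, 2], [−6561, −1]] · [[1, 2], [3, 7]] = [[15315, 30632], [−6564, −13129]].

[[15315, 30632], [−6564, −13129]]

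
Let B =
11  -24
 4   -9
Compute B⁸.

tr B = 2 and det B = -3, so the characteristic polynomial is λ² − (2)λ + (-3) with roots 3 and -1.
Eigenvectors give P = [[3, 2], [1, 1]] with P⁻¹ = [[1, -2], [-1, 3]], and B = P·diag(3, -1)·P⁻¹.
Then B⁸ = P·diag(6561, 1)·P⁻¹ = [[19683, 2], [6561, 1]] · [[1, -2], [-1, 3]] = [[19681, -39360], [6560, -13119]].

[[19681, -39360], [6560, -13119]]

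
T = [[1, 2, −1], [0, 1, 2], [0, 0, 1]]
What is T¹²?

[[1, 24, 252], [0, 1, 24], [0, 0, 1]]

T = I + N where N = [[0, 2, −1], [0, 0, 2], [0, 0, 0]] is strictly upper-triangular, so N³ = 0.
(I + N)¹² = I + 12·N + 66·N² = [[1, 24, 252], [0, 1, 24], [0, 0, 1]].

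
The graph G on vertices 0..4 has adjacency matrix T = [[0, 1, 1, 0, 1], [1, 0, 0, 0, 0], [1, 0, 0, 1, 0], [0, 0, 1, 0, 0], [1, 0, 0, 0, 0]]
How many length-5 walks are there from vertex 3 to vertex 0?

The number of length-5 walks from vertex 3 to vertex 0 is entry (3,0) of T^5, where T is the adjacency matrix.
T^2 = [[3, 0, 0, 1, 0], [0, 1, 1, 0, 1], [0, 1, 2, 0, 1], [1, 0, 0, 1, 0], [0, 1, 1, 0, 1]]
T^3 = [[0, 3, 4, 0, 3], [3, 0, 0, 1, 0], [4, 0, 0, 2, 0], [0, 1, 2, 0, 1], [3, 0, 0, 1, 0]]
T^4 = [[10, 0, 0, 4, 0], [0, 3, 4, 0, 3], [0, 4, 6, 0, 4], [4, 0, 0, 2, 0], [0, 3, 4, 0, 3]]
T^5 = [[0, 10, 14, 0, 10], [10, 0, 0, 4, 0], [14, 0, 0, 6, 0], [0, 4, 6, 0, 4], [10, 0, 0, 4, 0]]

0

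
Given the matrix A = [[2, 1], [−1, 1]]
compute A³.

A² = [[3, 3], [−3, 0]]
A³ = [[3, 6], [−6, −3]]

[[3, 6], [−6, −3]]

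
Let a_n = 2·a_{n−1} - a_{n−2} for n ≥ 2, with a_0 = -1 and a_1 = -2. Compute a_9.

With companion matrix B = [[2, -1], [1, 0]], [a_n, a_{n−1}]ᵀ = B·[a_{n−1}, a_{n−2}]ᵀ, so [a_9, a_8]ᵀ = B^8·[a_1, a_0]ᵀ.
B^8 = [[9, -8], [8, -7]], giving [a_9, a_8]ᵀ = [[-10], [-9]].

-10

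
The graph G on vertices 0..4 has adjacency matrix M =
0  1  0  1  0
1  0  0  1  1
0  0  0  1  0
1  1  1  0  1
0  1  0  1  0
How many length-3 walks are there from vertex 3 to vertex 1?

6

The number of length-3 walks from vertex 3 to vertex 1 is entry (3,1) of M³, where M is the adjacency matrix.
M² = [[2, 1, 1, 1, 2], [1, 3, 1, 2, 1], [1, 1, 1, 0, 1], [1, 2, 0, 4, 1], [2, 1, 1, 1, 2]]
M³ = [[2, 5, 1, 6, 2], [5, 4, 2, 6, 5], [1, 2, 0, 4, 1], [6, 6, 4, 4, 6], [2, 5, 1, 6, 2]]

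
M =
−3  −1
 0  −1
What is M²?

[[9, 4], [0, 1]]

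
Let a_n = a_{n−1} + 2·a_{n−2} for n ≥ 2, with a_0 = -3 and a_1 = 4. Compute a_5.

With companion matrix C = [[1, 2], [1, 0]], [a_n, a_{n−1}]ᵀ = C·[a_{n−1}, a_{n−2}]ᵀ, so [a_5, a_4]ᵀ = C⁴·[a_1, a_0]ᵀ.
C⁴ = [[11, 10], [5, 6]], giving [a_5, a_4]ᵀ = [[14], [2]].

14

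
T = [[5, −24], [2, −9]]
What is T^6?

[[−2183, 8736], [−728, 2913]]

tr T = −4 and det T = 3, so the characteristic polynomial is λ² − (−4)λ + (3) with roots −3 and −1.
Eigenvectors give P = [[3, 4], [1, 1]] with P⁻¹ = [[−1, 4], [1, −3]], and T = P·diag(−3, −1)·P⁻¹.
Then T^6 = P·diag(729, 1)·P⁻¹ = [[2187, 4], [729, 1]] · [[−1, 4], [1, −3]] = [[−2183, 8736], [−728, 2913]].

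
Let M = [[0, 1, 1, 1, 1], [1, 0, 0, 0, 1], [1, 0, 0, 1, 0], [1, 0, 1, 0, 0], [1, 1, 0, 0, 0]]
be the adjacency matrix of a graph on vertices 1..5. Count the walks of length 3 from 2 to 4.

The number of length-3 walks from vertex 2 to vertex 4 is entry (2,4) of M^3, where M is the adjacency matrix.
M^2 = [[4, 1, 1, 1, 1], [1, 2, 1, 1, 1], [1, 1, 2, 1, 1], [1, 1, 1, 2, 1], [1, 1, 1, 1, 2]]
M^3 = [[4, 5, 5, 5, 5], [5, 2, 2, 2, 3], [5, 2, 2, 3, 2], [5, 2, 3, 2, 2], [5, 3, 2, 2, 2]]

2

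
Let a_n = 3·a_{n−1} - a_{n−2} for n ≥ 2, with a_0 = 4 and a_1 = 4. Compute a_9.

With companion matrix Q = [[3, -1], [1, 0]], [a_n, a_{n−1}]ᵀ = Q·[a_{n−1}, a_{n−2}]ᵀ, so [a_9, a_8]ᵀ = Q⁸·[a_1, a_0]ᵀ.
Q⁸ = [[2584, -987], [987, -377]], giving [a_9, a_8]ᵀ = [[6388], [2440]].

6388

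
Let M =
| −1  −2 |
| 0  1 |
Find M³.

M² = [[1, 0], [0, 1]]
M³ = [[−1, −2], [0, 1]]

[[−1, −2], [0, 1]]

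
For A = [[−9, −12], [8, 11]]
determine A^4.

[[−159, −240], [160, 241]]

tr A = 2 and det A = −3, so the characteristic polynomial is λ² − (2)λ + (−3) with roots −1 and 3.
Eigenvectors give P = [[3, −1], [−2, 1]] with P⁻¹ = [[1, 1], [2, 3]], and A = P·diag(−1, 3)·P⁻¹.
Then A^4 = P·diag(1, 81)·P⁻¹ = [[3, −81], [−2, 81]] · [[1, 1], [2, 3]] = [[−159, −240], [160, 241]].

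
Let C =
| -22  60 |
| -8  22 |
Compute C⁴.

tr C = 0 and det C = -4, so the characteristic polynomial is λ² − (0)λ + (-4) with roots 2 and -2.
Eigenvectors give P = [[-5, 3], [-2, 1]] with P⁻¹ = [[1, -3], [2, -5]], and C = P·diag(2, -2)·P⁻¹.
Then C⁴ = P·diag(16, 16)·P⁻¹ = [[-80, 48], [-32, 16]] · [[1, -3], [2, -5]] = [[16, 0], [0, 16]].

[[16, 0], [0, 16]]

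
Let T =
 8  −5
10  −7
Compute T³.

[[62, −35], [70, −43]]

tr T = 1 and det T = −6, so the characteristic polynomial is λ² − (1)λ + (−6) with roots −2 and 3.
Eigenvectors give P = [[−1, 1], [−2, 1]] with P⁻¹ = [[1, −1], [2, −1]], and T = P·diag(−2, 3)·P⁻¹.
Then T³ = P·diag(−8, 27)·P⁻¹ = [[8, 27], [16, 27]] · [[1, −1], [2, −1]] = [[62, −35], [70, −43]].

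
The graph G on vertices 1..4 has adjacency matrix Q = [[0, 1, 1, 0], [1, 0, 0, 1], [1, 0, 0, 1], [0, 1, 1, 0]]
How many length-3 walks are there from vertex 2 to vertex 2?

The number of length-3 walks from vertex 2 to vertex 2 is entry (2,2) of Q³, where Q is the adjacency matrix.
Q² = [[2, 0, 0, 2], [0, 2, 2, 0], [0, 2, 2, 0], [2, 0, 0, 2]]
Q³ = [[0, 4, 4, 0], [4, 0, 0, 4], [4, 0, 0, 4], [0, 4, 4, 0]]

0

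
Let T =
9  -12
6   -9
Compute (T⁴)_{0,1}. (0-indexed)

0

tr T = 0 and det T = -9, so the characteristic polynomial is λ² − (0)λ + (-9) with roots 3 and -3.
Eigenvectors give P = [[2, -1], [1, -1]] with P⁻¹ = [[1, -1], [1, -2]], and T = P·diag(3, -3)·P⁻¹.
Then T⁴ = P·diag(81, 81)·P⁻¹ = [[162, -81], [81, -81]] · [[1, -1], [1, -2]] = [[81, 0], [0, 81]].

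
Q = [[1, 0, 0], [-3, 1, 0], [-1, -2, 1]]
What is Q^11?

Q = I + N where N = [[0, 0, 0], [-3, 0, 0], [-1, -2, 0]] is strictly lower-triangular, so N^3 = 0.
(I + N)^11 = I + 11·N + 55·N^2 = [[1, 0, 0], [-33, 1, 0], [319, -22, 1]].

[[1, 0, 0], [-33, 1, 0], [319, -22, 1]]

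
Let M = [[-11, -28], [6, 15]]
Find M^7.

tr M = 4 and det M = 3, so the characteristic polynomial is λ² − (4)λ + (3) with roots 1 and 3.
Eigenvectors give P = [[-7, -2], [3, 1]] with P⁻¹ = [[-1, -2], [3, 7]], and M = P·diag(1, 3)·P⁻¹.
Then M^7 = P·diag(1, 2187)·P⁻¹ = [[-7, -4374], [3, 2187]] · [[-1, -2], [3, 7]] = [[-13115, -30604], [6558, 15303]].

[[-13115, -30604], [6558, 15303]]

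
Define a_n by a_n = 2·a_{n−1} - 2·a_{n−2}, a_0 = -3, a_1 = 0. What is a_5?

0

With companion matrix B = [[2, -2], [1, 0]], [a_n, a_{n−1}]ᵀ = B·[a_{n−1}, a_{n−2}]ᵀ, so [a_5, a_4]ᵀ = B⁴·[a_1, a_0]ᵀ.
B⁴ = [[-4, 0], [0, -4]], giving [a_5, a_4]ᵀ = [[0], [12]].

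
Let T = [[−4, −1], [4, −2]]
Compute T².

[[12, 6], [−24, 0]]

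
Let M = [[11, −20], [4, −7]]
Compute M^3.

[[131, −260], [52, −103]]

tr M = 4 and det M = 3, so the characteristic polynomial is λ² − (4)λ + (3) with roots 3 and 1.
Eigenvectors give P = [[−5, −2], [−2, −1]] with P⁻¹ = [[−1, 2], [2, −5]], and M = P·diag(3, 1)·P⁻¹.
Then M^3 = P·diag(27, 1)·P⁻¹ = [[−135, −2], [−54, −1]] · [[−1, 2], [2, −5]] = [[131, −260], [52, −103]].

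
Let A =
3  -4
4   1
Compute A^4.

[[-207, 352], [-352, -31]]

A^2 = [[-7, -16], [16, -15]]
A^3 = [[-85, 12], [-12, -79]]
A^4 = [[-207, 352], [-352, -31]]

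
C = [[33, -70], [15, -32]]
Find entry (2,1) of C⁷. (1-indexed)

tr C = 1 and det C = -6, so the characteristic polynomial is λ² − (1)λ + (-6) with roots 3 and -2.
Eigenvectors give P = [[-7, 2], [-3, 1]] with P⁻¹ = [[-1, 2], [-3, 7]], and C = P·diag(3, -2)·P⁻¹.
Then C⁷ = P·diag(2187, -128)·P⁻¹ = [[-15309, -256], [-6561, -128]] · [[-1, 2], [-3, 7]] = [[16077, -32410], [6945, -14018]].

6945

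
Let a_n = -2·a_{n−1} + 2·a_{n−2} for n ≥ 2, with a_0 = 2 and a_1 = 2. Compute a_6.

With companion matrix A = [[-2, 2], [1, 0]], [a_n, a_{n−1}]ᵀ = A·[a_{n−1}, a_{n−2}]ᵀ, so [a_6, a_5]ᵀ = A⁵·[a_1, a_0]ᵀ.
A⁵ = [[-120, 88], [44, -32]], giving [a_6, a_5]ᵀ = [[-64], [24]].

-64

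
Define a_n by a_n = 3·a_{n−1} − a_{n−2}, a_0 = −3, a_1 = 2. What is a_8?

With companion matrix C = [[3, −1], [1, 0]], [a_n, a_{n−1}]ᵀ = C·[a_{n−1}, a_{n−2}]ᵀ, so [a_8, a_7]ᵀ = C^7·[a_1, a_0]ᵀ.
C^7 = [[987, −377], [377, −144]], giving [a_8, a_7]ᵀ = [[3105], [1186]].

3105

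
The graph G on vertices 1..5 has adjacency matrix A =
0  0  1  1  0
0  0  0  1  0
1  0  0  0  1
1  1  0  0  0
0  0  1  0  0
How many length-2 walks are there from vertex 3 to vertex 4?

1

The number of length-2 walks from vertex 3 to vertex 4 is entry (3,4) of A², where A is the adjacency matrix.
A² = [[2, 1, 0, 0, 1], [1, 1, 0, 0, 0], [0, 0, 2, 1, 0], [0, 0, 1, 2, 0], [1, 0, 0, 0, 1]]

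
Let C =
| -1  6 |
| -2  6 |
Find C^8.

tr C = 5 and det C = 6, so the characteristic polynomial is λ² − (5)λ + (6) with roots 2 and 3.
Eigenvectors give P = [[2, -3], [1, -2]] with P⁻¹ = [[2, -3], [1, -2]], and C = P·diag(2, 3)·P⁻¹.
Then C^8 = P·diag(256, 6561)·P⁻¹ = [[512, -19683], [256, -13122]] · [[2, -3], [1, -2]] = [[-18659, 37830], [-12610, 25476]].

[[-18659, 37830], [-12610, 25476]]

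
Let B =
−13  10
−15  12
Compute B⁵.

[[−793, 550], [−825, 582]]

tr B = −1 and det B = −6, so the characteristic polynomial is λ² − (−1)λ + (−6) with roots −3 and 2.
Eigenvectors give P = [[1, −2], [1, −3]] with P⁻¹ = [[3, −2], [1, −1]], and B = P·diag(−3, 2)·P⁻¹.
Then B⁵ = P·diag(−243, 32)·P⁻¹ = [[−243, −64], [−243, −96]] · [[3, −2], [1, −1]] = [[−793, 550], [−825, 582]].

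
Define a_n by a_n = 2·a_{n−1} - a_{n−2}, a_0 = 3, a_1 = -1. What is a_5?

-17

With companion matrix A = [[2, -1], [1, 0]], [a_n, a_{n−1}]ᵀ = A·[a_{n−1}, a_{n−2}]ᵀ, so [a_5, a_4]ᵀ = A⁴·[a_1, a_0]ᵀ.
A⁴ = [[5, -4], [4, -3]], giving [a_5, a_4]ᵀ = [[-17], [-13]].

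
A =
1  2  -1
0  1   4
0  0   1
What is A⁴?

[[1, 8, 44], [0, 1, 16], [0, 0, 1]]

A = I + N where N = [[0, 2, -1], [0, 0, 4], [0, 0, 0]] is strictly upper-triangular, so N³ = 0.
(I + N)⁴ = I + 4·N + 6·N² = [[1, 8, 44], [0, 1, 16], [0, 0, 1]].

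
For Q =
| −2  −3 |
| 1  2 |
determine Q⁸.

[[1, 0], [0, 1]]

Q² = I (check: tr Q = 0 and det Q = −1), so Q⁸ = I since 8 is even.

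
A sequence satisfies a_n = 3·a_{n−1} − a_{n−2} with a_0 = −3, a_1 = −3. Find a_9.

−4791

With companion matrix B = [[3, −1], [1, 0]], [a_n, a_{n−1}]ᵀ = B·[a_{n−1}, a_{n−2}]ᵀ, so [a_9, a_8]ᵀ = B⁸·[a_1, a_0]ᵀ.
B⁸ = [[2584, −987], [987, −377]], giving [a_9, a_8]ᵀ = [[−4791], [−1830]].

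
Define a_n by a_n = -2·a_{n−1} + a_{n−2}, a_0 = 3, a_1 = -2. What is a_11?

With companion matrix C = [[-2, 1], [1, 0]], [a_n, a_{n−1}]ᵀ = C·[a_{n−1}, a_{n−2}]ᵀ, so [a_11, a_10]ᵀ = C¹⁰·[a_1, a_0]ᵀ.
C¹⁰ = [[5741, -2378], [-2378, 985]], giving [a_11, a_10]ᵀ = [[-18616], [7711]].

-18616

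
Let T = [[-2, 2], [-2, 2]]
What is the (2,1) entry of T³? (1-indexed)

0

T² = [[0, 0], [0, 0]]
T³ = [[0, 0], [0, 0]]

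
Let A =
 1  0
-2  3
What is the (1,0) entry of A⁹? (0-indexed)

tr A = 4 and det A = 3, so the characteristic polynomial is λ² − (4)λ + (3) with roots 1 and 3.
Eigenvectors give P = [[1, 0], [1, -1]] with P⁻¹ = [[1, 0], [1, -1]], and A = P·diag(1, 3)·P⁻¹.
Then A⁹ = P·diag(1, 19683)·P⁻¹ = [[1, 0], [1, -19683]] · [[1, 0], [1, -1]] = [[1, 0], [-19682, 19683]].

-19682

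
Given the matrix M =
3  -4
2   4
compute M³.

[[-53, -116], [58, -24]]

M² = [[1, -28], [14, 8]]
M³ = [[-53, -116], [58, -24]]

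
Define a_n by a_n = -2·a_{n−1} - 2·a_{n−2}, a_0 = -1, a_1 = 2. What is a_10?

With companion matrix A = [[-2, -2], [1, 0]], [a_n, a_{n−1}]ᵀ = A·[a_{n−1}, a_{n−2}]ᵀ, so [a_10, a_9]ᵀ = A⁹·[a_1, a_0]ᵀ.
A⁹ = [[-32, -32], [16, 0]], giving [a_10, a_9]ᵀ = [[-32], [32]].

-32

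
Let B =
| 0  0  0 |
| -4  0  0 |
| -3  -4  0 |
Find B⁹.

[[0, 0, 0], [0, 0, 0], [0, 0, 0]]

B is strictly triangular, hence nilpotent: B³ = 0, so B⁹ = 0.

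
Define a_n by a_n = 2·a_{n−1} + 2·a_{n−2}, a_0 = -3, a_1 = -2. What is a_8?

With companion matrix B = [[2, 2], [1, 0]], [a_n, a_{n−1}]ᵀ = B·[a_{n−1}, a_{n−2}]ᵀ, so [a_8, a_7]ᵀ = B⁷·[a_1, a_0]ᵀ.
B⁷ = [[896, 656], [328, 240]], giving [a_8, a_7]ᵀ = [[-3760], [-1376]].

-3760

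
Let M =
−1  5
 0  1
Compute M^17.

M² = I (check: tr M = 0 and det M = −1), so M^17 = M since 17 is odd.

[[−1, 5], [0, 1]]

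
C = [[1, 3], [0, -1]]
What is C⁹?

C² = I (check: tr C = 0 and det C = -1), so C⁹ = C since 9 is odd.

[[1, 3], [0, -1]]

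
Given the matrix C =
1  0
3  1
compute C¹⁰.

C = I + N where N = [[0, 0], [3, 0]] is strictly lower-triangular, so N² = 0.
(I + N)¹⁰ = I + 10·N = [[1, 0], [30, 1]].

[[1, 0], [30, 1]]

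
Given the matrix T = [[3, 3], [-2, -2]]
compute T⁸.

T² = T (a projection; rank 1, trace 1), so T⁸ = T.

[[3, 3], [-2, -2]]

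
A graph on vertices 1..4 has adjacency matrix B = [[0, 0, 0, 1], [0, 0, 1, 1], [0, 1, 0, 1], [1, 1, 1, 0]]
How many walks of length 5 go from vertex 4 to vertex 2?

17

The number of length-5 walks from vertex 4 to vertex 2 is entry (4,2) of B⁵, where B is the adjacency matrix.
B² = [[1, 1, 1, 0], [1, 2, 1, 1], [1, 1, 2, 1], [0, 1, 1, 3]]
B³ = [[0, 1, 1, 3], [1, 2, 3, 4], [1, 3, 2, 4], [3, 4, 4, 2]]
B⁴ = [[3, 4, 4, 2], [4, 7, 6, 6], [4, 6, 7, 6], [2, 6, 6, 11]]
B⁵ = [[2, 6, 6, 11], [6, 12, 13, 17], [6, 13, 12, 17], [11, 17, 17, 14]]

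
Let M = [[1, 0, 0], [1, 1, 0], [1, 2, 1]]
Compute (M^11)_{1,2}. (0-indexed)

M = I + N where N = [[0, 0, 0], [1, 0, 0], [1, 2, 0]] is strictly lower-triangular, so N^3 = 0.
(I + N)^11 = I + 11·N + 55·N^2 = [[1, 0, 0], [11, 1, 0], [121, 22, 1]].

0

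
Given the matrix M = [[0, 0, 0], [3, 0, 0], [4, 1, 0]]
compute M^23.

[[0, 0, 0], [0, 0, 0], [0, 0, 0]]

M is strictly triangular, hence nilpotent: M^3 = 0, so M^23 = 0.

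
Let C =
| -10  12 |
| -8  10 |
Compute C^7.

[[-640, 768], [-512, 640]]

tr C = 0 and det C = -4, so the characteristic polynomial is λ² − (0)λ + (-4) with roots -2 and 2.
Eigenvectors give P = [[3, 1], [2, 1]] with P⁻¹ = [[1, -1], [-2, 3]], and C = P·diag(-2, 2)·P⁻¹.
Then C^7 = P·diag(-128, 128)·P⁻¹ = [[-384, 128], [-256, 128]] · [[1, -1], [-2, 3]] = [[-640, 768], [-512, 640]].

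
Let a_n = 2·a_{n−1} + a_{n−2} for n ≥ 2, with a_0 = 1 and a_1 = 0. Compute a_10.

With companion matrix B = [[2, 1], [1, 0]], [a_n, a_{n−1}]ᵀ = B·[a_{n−1}, a_{n−2}]ᵀ, so [a_10, a_9]ᵀ = B⁹·[a_1, a_0]ᵀ.
B⁹ = [[2378, 985], [985, 408]], giving [a_10, a_9]ᵀ = [[985], [408]].

985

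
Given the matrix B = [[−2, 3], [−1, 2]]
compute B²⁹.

B² = I (check: tr B = 0 and det B = −1), so B²⁹ = B since 29 is odd.

[[−2, 3], [−1, 2]]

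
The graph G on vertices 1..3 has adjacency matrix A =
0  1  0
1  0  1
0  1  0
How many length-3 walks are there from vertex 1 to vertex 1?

0

The number of length-3 walks from vertex 1 to vertex 1 is entry (1,1) of A³, where A is the adjacency matrix.
A² = [[1, 0, 1], [0, 2, 0], [1, 0, 1]]
A³ = [[0, 2, 0], [2, 0, 2], [0, 2, 0]]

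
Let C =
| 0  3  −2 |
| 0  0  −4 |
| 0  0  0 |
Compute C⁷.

[[0, 0, 0], [0, 0, 0], [0, 0, 0]]

C is strictly triangular, hence nilpotent: C³ = 0, so C⁷ = 0.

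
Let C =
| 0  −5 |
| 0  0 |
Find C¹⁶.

[[0, 0], [0, 0]]

C is strictly triangular, hence nilpotent: C² = 0, so C¹⁶ = 0.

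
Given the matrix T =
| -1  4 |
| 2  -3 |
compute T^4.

[[209, -416], [-208, 417]]

T^2 = [[9, -16], [-8, 17]]
T^3 = [[-41, 84], [42, -83]]
T^4 = [[209, -416], [-208, 417]]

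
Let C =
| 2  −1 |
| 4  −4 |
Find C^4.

[[−16, 24], [−96, 128]]

C^2 = [[0, 2], [−8, 12]]
C^3 = [[8, −8], [32, −40]]
C^4 = [[−16, 24], [−96, 128]]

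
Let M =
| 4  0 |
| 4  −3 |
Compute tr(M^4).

337

M^2 = [[16, 0], [4, 9]]
M^3 = [[64, 0], [52, −27]]
M^4 = [[256, 0], [100, 81]]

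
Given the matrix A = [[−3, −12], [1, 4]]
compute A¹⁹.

[[−3, −12], [1, 4]]

A² = A (a projection; rank 1, trace 1), so A¹⁹ = A.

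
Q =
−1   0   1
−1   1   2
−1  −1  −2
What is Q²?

[[0, −1, −3], [−2, −1, −3], [4, 1, 1]]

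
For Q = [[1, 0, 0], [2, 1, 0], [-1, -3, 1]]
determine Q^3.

[[1, 0, 0], [6, 1, 0], [-21, -9, 1]]

Q = I + N where N = [[0, 0, 0], [2, 0, 0], [-1, -3, 0]] is strictly lower-triangular, so N^3 = 0.
(I + N)^3 = I + 3·N + 3·N^2 = [[1, 0, 0], [6, 1, 0], [-21, -9, 1]].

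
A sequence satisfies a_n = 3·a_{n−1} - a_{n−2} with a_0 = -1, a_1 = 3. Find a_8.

With companion matrix C = [[3, -1], [1, 0]], [a_n, a_{n−1}]ᵀ = C·[a_{n−1}, a_{n−2}]ᵀ, so [a_8, a_7]ᵀ = C⁷·[a_1, a_0]ᵀ.
C⁷ = [[987, -377], [377, -144]], giving [a_8, a_7]ᵀ = [[3338], [1275]].

3338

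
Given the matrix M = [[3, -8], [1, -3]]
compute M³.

[[3, -8], [1, -3]]

M² = I (check: tr M = 0 and det M = -1), so M³ = M since 3 is odd.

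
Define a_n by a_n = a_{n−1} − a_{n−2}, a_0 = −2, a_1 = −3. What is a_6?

−2

With companion matrix M = [[1, −1], [1, 0]], [a_n, a_{n−1}]ᵀ = M·[a_{n−1}, a_{n−2}]ᵀ, so [a_6, a_5]ᵀ = M⁵·[a_1, a_0]ᵀ.
M⁵ = [[0, 1], [−1, 1]], giving [a_6, a_5]ᵀ = [[−2], [1]].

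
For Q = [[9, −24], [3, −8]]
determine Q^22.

[[9, −24], [3, −8]]

Q² = Q (a projection; rank 1, trace 1), so Q^22 = Q.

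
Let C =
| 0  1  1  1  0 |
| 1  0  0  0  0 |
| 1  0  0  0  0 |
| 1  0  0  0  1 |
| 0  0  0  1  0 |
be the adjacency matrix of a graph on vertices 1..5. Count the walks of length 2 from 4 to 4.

2

The number of length-2 walks from vertex 4 to vertex 4 is entry (4,4) of C^2, where C is the adjacency matrix.
C^2 = [[3, 0, 0, 0, 1], [0, 1, 1, 1, 0], [0, 1, 1, 1, 0], [0, 1, 1, 2, 0], [1, 0, 0, 0, 1]]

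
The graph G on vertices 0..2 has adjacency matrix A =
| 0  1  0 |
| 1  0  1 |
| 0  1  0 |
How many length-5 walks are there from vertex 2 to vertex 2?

0

The number of length-5 walks from vertex 2 to vertex 2 is entry (2,2) of A⁵, where A is the adjacency matrix.
A² = [[1, 0, 1], [0, 2, 0], [1, 0, 1]]
A³ = [[0, 2, 0], [2, 0, 2], [0, 2, 0]]
A⁴ = [[2, 0, 2], [0, 4, 0], [2, 0, 2]]
A⁵ = [[0, 4, 0], [4, 0, 4], [0, 4, 0]]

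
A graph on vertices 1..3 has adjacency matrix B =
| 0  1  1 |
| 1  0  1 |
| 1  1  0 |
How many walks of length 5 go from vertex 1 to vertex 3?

11

The number of length-5 walks from vertex 1 to vertex 3 is entry (1,3) of B^5, where B is the adjacency matrix.
B^2 = [[2, 1, 1], [1, 2, 1], [1, 1, 2]]
B^3 = [[2, 3, 3], [3, 2, 3], [3, 3, 2]]
B^4 = [[6, 5, 5], [5, 6, 5], [5, 5, 6]]
B^5 = [[10, 11, 11], [11, 10, 11], [11, 11, 10]]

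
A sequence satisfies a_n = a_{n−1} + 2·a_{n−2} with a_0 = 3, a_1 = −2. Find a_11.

With companion matrix A = [[1, 2], [1, 0]], [a_n, a_{n−1}]ᵀ = A·[a_{n−1}, a_{n−2}]ᵀ, so [a_11, a_10]ᵀ = A¹⁰·[a_1, a_0]ᵀ.
A¹⁰ = [[683, 682], [341, 342]], giving [a_11, a_10]ᵀ = [[680], [344]].

680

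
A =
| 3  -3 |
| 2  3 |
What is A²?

[[3, -18], [12, 3]]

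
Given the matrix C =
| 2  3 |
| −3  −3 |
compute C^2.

[[−5, −3], [3, 0]]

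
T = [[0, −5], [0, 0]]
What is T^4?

T is strictly triangular, hence nilpotent: T^2 = 0, so T^4 = 0.

[[0, 0], [0, 0]]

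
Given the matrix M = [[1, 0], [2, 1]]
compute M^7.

[[1, 0], [14, 1]]

M = I + N where N = [[0, 0], [2, 0]] is strictly lower-triangular, so N^2 = 0.
(I + N)^7 = I + 7·N = [[1, 0], [14, 1]].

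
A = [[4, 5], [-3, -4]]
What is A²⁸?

A² = I (check: tr A = 0 and det A = -1), so A²⁸ = I since 28 is even.

[[1, 0], [0, 1]]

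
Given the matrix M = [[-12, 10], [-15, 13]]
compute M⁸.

[[-12354, 12610], [-18915, 19171]]

tr M = 1 and det M = -6, so the characteristic polynomial is λ² − (1)λ + (-6) with roots 3 and -2.
Eigenvectors give P = [[2, -1], [3, -1]] with P⁻¹ = [[-1, 1], [-3, 2]], and M = P·diag(3, -2)·P⁻¹.
Then M⁸ = P·diag(6561, 256)·P⁻¹ = [[13122, -256], [19683, -256]] · [[-1, 1], [-3, 2]] = [[-12354, 12610], [-18915, 19171]].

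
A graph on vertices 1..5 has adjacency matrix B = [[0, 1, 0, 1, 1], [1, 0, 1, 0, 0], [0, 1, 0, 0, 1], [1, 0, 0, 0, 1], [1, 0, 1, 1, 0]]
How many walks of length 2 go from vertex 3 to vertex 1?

2

The number of length-2 walks from vertex 3 to vertex 1 is entry (3,1) of B², where B is the adjacency matrix.
B² = [[3, 0, 2, 1, 1], [0, 2, 0, 1, 2], [2, 0, 2, 1, 0], [1, 1, 1, 2, 1], [1, 2, 0, 1, 3]]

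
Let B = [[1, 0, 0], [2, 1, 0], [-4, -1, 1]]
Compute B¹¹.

B = I + N where N = [[0, 0, 0], [2, 0, 0], [-4, -1, 0]] is strictly lower-triangular, so N³ = 0.
(I + N)¹¹ = I + 11·N + 55·N² = [[1, 0, 0], [22, 1, 0], [-154, -11, 1]].

[[1, 0, 0], [22, 1, 0], [-154, -11, 1]]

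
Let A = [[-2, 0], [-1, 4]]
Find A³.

[[-8, 0], [-12, 64]]

A² = [[4, 0], [-2, 16]]
A³ = [[-8, 0], [-12, 64]]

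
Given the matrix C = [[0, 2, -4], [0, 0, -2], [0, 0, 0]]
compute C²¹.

[[0, 0, 0], [0, 0, 0], [0, 0, 0]]

C is strictly triangular, hence nilpotent: C³ = 0, so C²¹ = 0.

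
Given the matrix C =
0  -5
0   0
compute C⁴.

[[0, 0], [0, 0]]

C is strictly triangular, hence nilpotent: C² = 0, so C⁴ = 0.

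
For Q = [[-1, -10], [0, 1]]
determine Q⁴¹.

Q² = I (check: tr Q = 0 and det Q = -1), so Q⁴¹ = Q since 41 is odd.

[[-1, -10], [0, 1]]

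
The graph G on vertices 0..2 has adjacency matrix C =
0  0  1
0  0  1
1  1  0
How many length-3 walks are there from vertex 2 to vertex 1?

The number of length-3 walks from vertex 2 to vertex 1 is entry (2,1) of C^3, where C is the adjacency matrix.
C^2 = [[1, 1, 0], [1, 1, 0], [0, 0, 2]]
C^3 = [[0, 0, 2], [0, 0, 2], [2, 2, 0]]

2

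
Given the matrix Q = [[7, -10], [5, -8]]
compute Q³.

tr Q = -1 and det Q = -6, so the characteristic polynomial is λ² − (-1)λ + (-6) with roots 2 and -3.
Eigenvectors give P = [[2, 1], [1, 1]] with P⁻¹ = [[1, -1], [-1, 2]], and Q = P·diag(2, -3)·P⁻¹.
Then Q³ = P·diag(8, -27)·P⁻¹ = [[16, -27], [8, -27]] · [[1, -1], [-1, 2]] = [[43, -70], [35, -62]].

[[43, -70], [35, -62]]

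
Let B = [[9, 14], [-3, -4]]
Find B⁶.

tr B = 5 and det B = 6, so the characteristic polynomial is λ² − (5)λ + (6) with roots 2 and 3.
Eigenvectors give P = [[-2, 7], [1, -3]] with P⁻¹ = [[3, 7], [1, 2]], and B = P·diag(2, 3)·P⁻¹.
Then B⁶ = P·diag(64, 729)·P⁻¹ = [[-128, 5103], [64, -2187]] · [[3, 7], [1, 2]] = [[4719, 9310], [-1995, -3926]].

[[4719, 9310], [-1995, -3926]]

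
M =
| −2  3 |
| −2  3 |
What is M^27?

M² = M (a projection; rank 1, trace 1), so M^27 = M.

[[−2, 3], [−2, 3]]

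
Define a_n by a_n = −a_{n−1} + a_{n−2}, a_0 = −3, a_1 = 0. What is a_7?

24

With companion matrix M = [[−1, 1], [1, 0]], [a_n, a_{n−1}]ᵀ = M·[a_{n−1}, a_{n−2}]ᵀ, so [a_7, a_6]ᵀ = M⁶·[a_1, a_0]ᵀ.
M⁶ = [[13, −8], [−8, 5]], giving [a_7, a_6]ᵀ = [[24], [−15]].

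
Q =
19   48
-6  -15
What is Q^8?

[[59041, 157440], [-19680, -52479]]

tr Q = 4 and det Q = 3, so the characteristic polynomial is λ² − (4)λ + (3) with roots 3 and 1.
Eigenvectors give P = [[-3, -8], [1, 3]] with P⁻¹ = [[-3, -8], [1, 3]], and Q = P·diag(3, 1)·P⁻¹.
Then Q^8 = P·diag(6561, 1)·P⁻¹ = [[-19683, -8], [6561, 3]] · [[-3, -8], [1, 3]] = [[59041, 157440], [-19680, -52479]].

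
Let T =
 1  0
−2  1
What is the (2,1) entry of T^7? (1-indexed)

−14

T = I + N where N = [[0, 0], [−2, 0]] is strictly lower-triangular, so N^2 = 0.
(I + N)^7 = I + 7·N = [[1, 0], [−14, 1]].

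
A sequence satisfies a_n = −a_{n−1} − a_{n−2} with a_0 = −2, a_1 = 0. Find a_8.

2

With companion matrix A = [[−1, −1], [1, 0]], [a_n, a_{n−1}]ᵀ = A·[a_{n−1}, a_{n−2}]ᵀ, so [a_8, a_7]ᵀ = A⁷·[a_1, a_0]ᵀ.
A⁷ = [[−1, −1], [1, 0]], giving [a_8, a_7]ᵀ = [[2], [0]].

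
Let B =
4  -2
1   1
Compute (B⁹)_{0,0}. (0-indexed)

38854

tr B = 5 and det B = 6, so the characteristic polynomial is λ² − (5)λ + (6) with roots 2 and 3.
Eigenvectors give P = [[-1, 2], [-1, 1]] with P⁻¹ = [[1, -2], [1, -1]], and B = P·diag(2, 3)·P⁻¹.
Then B⁹ = P·diag(512, 19683)·P⁻¹ = [[-512, 39366], [-512, 19683]] · [[1, -2], [1, -1]] = [[38854, -38342], [19171, -18659]].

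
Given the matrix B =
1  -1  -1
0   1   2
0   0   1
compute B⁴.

B = I + N where N = [[0, -1, -1], [0, 0, 2], [0, 0, 0]] is strictly upper-triangular, so N³ = 0.
(I + N)⁴ = I + 4·N + 6·N² = [[1, -4, -16], [0, 1, 8], [0, 0, 1]].

[[1, -4, -16], [0, 1, 8], [0, 0, 1]]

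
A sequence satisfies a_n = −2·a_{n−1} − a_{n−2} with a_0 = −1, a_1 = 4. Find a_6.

−19

With companion matrix B = [[−2, −1], [1, 0]], [a_n, a_{n−1}]ᵀ = B·[a_{n−1}, a_{n−2}]ᵀ, so [a_6, a_5]ᵀ = B⁵·[a_1, a_0]ᵀ.
B⁵ = [[−6, −5], [5, 4]], giving [a_6, a_5]ᵀ = [[−19], [16]].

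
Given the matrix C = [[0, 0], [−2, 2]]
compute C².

[[0, 0], [−4, 4]]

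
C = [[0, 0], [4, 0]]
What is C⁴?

[[0, 0], [0, 0]]

C is strictly triangular, hence nilpotent: C² = 0, so C⁴ = 0.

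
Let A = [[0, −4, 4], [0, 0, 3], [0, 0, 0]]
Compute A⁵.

A is strictly triangular, hence nilpotent: A³ = 0, so A⁵ = 0.

[[0, 0, 0], [0, 0, 0], [0, 0, 0]]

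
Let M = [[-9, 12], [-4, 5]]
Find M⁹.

tr M = -4 and det M = 3, so the characteristic polynomial is λ² − (-4)λ + (3) with roots -3 and -1.
Eigenvectors give P = [[-2, 3], [-1, 2]] with P⁻¹ = [[-2, 3], [-1, 2]], and M = P·diag(-3, -1)·P⁻¹.
Then M⁹ = P·diag(-19683, -1)·P⁻¹ = [[39366, -3], [19683, -2]] · [[-2, 3], [-1, 2]] = [[-78729, 118092], [-39364, 59045]].

[[-78729, 118092], [-39364, 59045]]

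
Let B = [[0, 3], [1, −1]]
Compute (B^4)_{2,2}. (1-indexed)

19

B^2 = [[3, −3], [−1, 4]]
B^3 = [[−3, 12], [4, −7]]
B^4 = [[12, −21], [−7, 19]]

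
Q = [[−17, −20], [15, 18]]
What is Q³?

tr Q = 1 and det Q = −6, so the characteristic polynomial is λ² − (1)λ + (−6) with roots 3 and −2.
Eigenvectors give P = [[−1, 4], [1, −3]] with P⁻¹ = [[3, 4], [1, 1]], and Q = P·diag(3, −2)·P⁻¹.
Then Q³ = P·diag(27, −8)·P⁻¹ = [[−27, −32], [27, 24]] · [[3, 4], [1, 1]] = [[−113, −140], [105, 132]].

[[−113, −140], [105, 132]]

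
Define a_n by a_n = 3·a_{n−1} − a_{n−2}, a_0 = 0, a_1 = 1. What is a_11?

17711

With companion matrix T = [[3, −1], [1, 0]], [a_n, a_{n−1}]ᵀ = T·[a_{n−1}, a_{n−2}]ᵀ, so [a_11, a_10]ᵀ = T¹⁰·[a_1, a_0]ᵀ.
T¹⁰ = [[17711, −6765], [6765, −2584]], giving [a_11, a_10]ᵀ = [[17711], [6765]].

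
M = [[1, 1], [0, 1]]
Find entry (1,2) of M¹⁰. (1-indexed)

M = I + N where N = [[0, 1], [0, 0]] is strictly upper-triangular, so N² = 0.
(I + N)¹⁰ = I + 10·N = [[1, 10], [0, 1]].

10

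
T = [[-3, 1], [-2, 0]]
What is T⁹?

[[-1023, 511], [-1022, 510]]

tr T = -3 and det T = 2, so the characteristic polynomial is λ² − (-3)λ + (2) with roots -1 and -2.
Eigenvectors give P = [[1, 1], [2, 1]] with P⁻¹ = [[-1, 1], [2, -1]], and T = P·diag(-1, -2)·P⁻¹.
Then T⁹ = P·diag(-1, -512)·P⁻¹ = [[-1, -512], [-2, -512]] · [[-1, 1], [2, -1]] = [[-1023, 511], [-1022, 510]].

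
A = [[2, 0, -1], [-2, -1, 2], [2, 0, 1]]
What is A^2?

[[2, 0, -3], [2, 1, 2], [6, 0, -1]]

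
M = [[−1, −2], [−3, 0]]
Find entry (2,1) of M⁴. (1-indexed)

39

M² = [[7, 2], [3, 6]]
M³ = [[−13, −14], [−21, −6]]
M⁴ = [[55, 26], [39, 42]]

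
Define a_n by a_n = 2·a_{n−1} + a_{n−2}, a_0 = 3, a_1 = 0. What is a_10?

With companion matrix M = [[2, 1], [1, 0]], [a_n, a_{n−1}]ᵀ = M·[a_{n−1}, a_{n−2}]ᵀ, so [a_10, a_9]ᵀ = M⁹·[a_1, a_0]ᵀ.
M⁹ = [[2378, 985], [985, 408]], giving [a_10, a_9]ᵀ = [[2955], [1224]].

2955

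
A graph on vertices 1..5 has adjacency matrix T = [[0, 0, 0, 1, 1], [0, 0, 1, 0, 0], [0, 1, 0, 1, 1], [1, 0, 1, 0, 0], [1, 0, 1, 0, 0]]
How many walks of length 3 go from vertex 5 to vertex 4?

The number of length-3 walks from vertex 5 to vertex 4 is entry (5,4) of T^3, where T is the adjacency matrix.
T^2 = [[2, 0, 2, 0, 0], [0, 1, 0, 1, 1], [2, 0, 3, 0, 0], [0, 1, 0, 2, 2], [0, 1, 0, 2, 2]]
T^3 = [[0, 2, 0, 4, 4], [2, 0, 3, 0, 0], [0, 3, 0, 5, 5], [4, 0, 5, 0, 0], [4, 0, 5, 0, 0]]

0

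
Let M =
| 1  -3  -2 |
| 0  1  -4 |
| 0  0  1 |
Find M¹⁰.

M = I + N where N = [[0, -3, -2], [0, 0, -4], [0, 0, 0]] is strictly upper-triangular, so N³ = 0.
(I + N)¹⁰ = I + 10·N + 45·N² = [[1, -30, 520], [0, 1, -40], [0, 0, 1]].

[[1, -30, 520], [0, 1, -40], [0, 0, 1]]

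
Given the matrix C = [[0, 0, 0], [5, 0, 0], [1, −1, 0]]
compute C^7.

[[0, 0, 0], [0, 0, 0], [0, 0, 0]]

C is strictly triangular, hence nilpotent: C^3 = 0, so C^7 = 0.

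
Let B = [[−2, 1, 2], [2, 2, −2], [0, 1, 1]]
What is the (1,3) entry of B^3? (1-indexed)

B^2 = [[6, 2, −4], [0, 4, −2], [2, 3, −1]]
B^3 = [[−8, 6, 4], [8, 6, −10], [2, 7, −3]]

4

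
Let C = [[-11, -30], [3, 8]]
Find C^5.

[[-311, -930], [93, 278]]

tr C = -3 and det C = 2, so the characteristic polynomial is λ² − (-3)λ + (2) with roots -2 and -1.
Eigenvectors give P = [[-10, -3], [3, 1]] with P⁻¹ = [[-1, -3], [3, 10]], and C = P·diag(-2, -1)·P⁻¹.
Then C^5 = P·diag(-32, -1)·P⁻¹ = [[320, 3], [-96, -1]] · [[-1, -3], [3, 10]] = [[-311, -930], [93, 278]].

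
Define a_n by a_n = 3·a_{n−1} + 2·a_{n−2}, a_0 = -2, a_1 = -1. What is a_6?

-1051

With companion matrix M = [[3, 2], [1, 0]], [a_n, a_{n−1}]ᵀ = M·[a_{n−1}, a_{n−2}]ᵀ, so [a_6, a_5]ᵀ = M⁵·[a_1, a_0]ᵀ.
M⁵ = [[495, 278], [139, 78]], giving [a_6, a_5]ᵀ = [[-1051], [-295]].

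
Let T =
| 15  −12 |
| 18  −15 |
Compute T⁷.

[[10935, −8748], [13122, −10935]]

tr T = 0 and det T = −9, so the characteristic polynomial is λ² − (0)λ + (−9) with roots −3 and 3.
Eigenvectors give P = [[−2, 1], [−3, 1]] with P⁻¹ = [[1, −1], [3, −2]], and T = P·diag(−3, 3)·P⁻¹.
Then T⁷ = P·diag(−2187, 2187)·P⁻¹ = [[4374, 2187], [6561, 2187]] · [[1, −1], [3, −2]] = [[10935, −8748], [13122, −10935]].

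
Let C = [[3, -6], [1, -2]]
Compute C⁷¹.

C² = C (a projection; rank 1, trace 1), so C⁷¹ = C.

[[3, -6], [1, -2]]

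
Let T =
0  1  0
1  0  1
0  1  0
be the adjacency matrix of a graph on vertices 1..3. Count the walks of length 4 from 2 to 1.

The number of length-4 walks from vertex 2 to vertex 1 is entry (2,1) of T⁴, where T is the adjacency matrix.
T² = [[1, 0, 1], [0, 2, 0], [1, 0, 1]]
T³ = [[0, 2, 0], [2, 0, 2], [0, 2, 0]]
T⁴ = [[2, 0, 2], [0, 4, 0], [2, 0, 2]]

0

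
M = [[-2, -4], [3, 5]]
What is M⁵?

tr M = 3 and det M = 2, so the characteristic polynomial is λ² − (3)λ + (2) with roots 2 and 1.
Eigenvectors give P = [[1, 4], [-1, -3]] with P⁻¹ = [[-3, -4], [1, 1]], and M = P·diag(2, 1)·P⁻¹.
Then M⁵ = P·diag(32, 1)·P⁻¹ = [[32, 4], [-32, -3]] · [[-3, -4], [1, 1]] = [[-92, -124], [93, 125]].

[[-92, -124], [93, 125]]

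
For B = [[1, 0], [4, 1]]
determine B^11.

[[1, 0], [44, 1]]

B = I + N where N = [[0, 0], [4, 0]] is strictly lower-triangular, so N^2 = 0.
(I + N)^11 = I + 11·N = [[1, 0], [44, 1]].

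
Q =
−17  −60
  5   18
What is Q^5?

[[−857, −3300], [275, 1068]]

tr Q = 1 and det Q = −6, so the characteristic polynomial is λ² − (1)λ + (−6) with roots −2 and 3.
Eigenvectors give P = [[4, −3], [−1, 1]] with P⁻¹ = [[1, 3], [1, 4]], and Q = P·diag(−2, 3)·P⁻¹.
Then Q^5 = P·diag(−32, 243)·P⁻¹ = [[−128, −729], [32, 243]] · [[1, 3], [1, 4]] = [[−857, −3300], [275, 1068]].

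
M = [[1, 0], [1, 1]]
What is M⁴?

[[1, 0], [4, 1]]

M = I + N where N = [[0, 0], [1, 0]] is strictly lower-triangular, so N² = 0.
(I + N)⁴ = I + 4·N = [[1, 0], [4, 1]].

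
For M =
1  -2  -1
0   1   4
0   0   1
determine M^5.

[[1, -10, -85], [0, 1, 20], [0, 0, 1]]

M = I + N where N = [[0, -2, -1], [0, 0, 4], [0, 0, 0]] is strictly upper-triangular, so N^3 = 0.
(I + N)^5 = I + 5·N + 10·N^2 = [[1, -10, -85], [0, 1, 20], [0, 0, 1]].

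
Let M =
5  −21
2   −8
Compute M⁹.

[[3065, −10731], [1022, −3578]]

tr M = −3 and det M = 2, so the characteristic polynomial is λ² − (−3)λ + (2) with roots −2 and −1.
Eigenvectors give P = [[3, 7], [1, 2]] with P⁻¹ = [[−2, 7], [1, −3]], and M = P·diag(−2, −1)·P⁻¹.
Then M⁹ = P·diag(−512, −1)·P⁻¹ = [[−1536, −7], [−512, −2]] · [[−2, 7], [1, −3]] = [[3065, −10731], [1022, −3578]].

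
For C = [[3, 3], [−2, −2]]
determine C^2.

C² = C (a projection; rank 1, trace 1), so C^2 = C.

[[3, 3], [−2, −2]]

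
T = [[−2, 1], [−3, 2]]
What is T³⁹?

T² = I (check: tr T = 0 and det T = −1), so T³⁹ = T since 39 is odd.

[[−2, 1], [−3, 2]]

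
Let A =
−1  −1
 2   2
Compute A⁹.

[[−1, −1], [2, 2]]

A² = A (a projection; rank 1, trace 1), so A⁹ = A.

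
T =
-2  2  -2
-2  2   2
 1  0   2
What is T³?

[[8, -4, 12], [8, 4, 20], [-2, 4, 8]]

T² = [[-2, 0, 4], [2, 0, 12], [0, 2, 2]]
T³ = [[8, -4, 12], [8, 4, 20], [-2, 4, 8]]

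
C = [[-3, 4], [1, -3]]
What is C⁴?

[[313, -624], [-156, 313]]

C² = [[13, -24], [-6, 13]]
C³ = [[-63, 124], [31, -63]]
C⁴ = [[313, -624], [-156, 313]]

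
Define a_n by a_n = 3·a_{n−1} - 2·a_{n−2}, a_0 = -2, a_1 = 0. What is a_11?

4092

With companion matrix Q = [[3, -2], [1, 0]], [a_n, a_{n−1}]ᵀ = Q·[a_{n−1}, a_{n−2}]ᵀ, so [a_11, a_10]ᵀ = Q¹⁰·[a_1, a_0]ᵀ.
Q¹⁰ = [[2047, -2046], [1023, -1022]], giving [a_11, a_10]ᵀ = [[4092], [2044]].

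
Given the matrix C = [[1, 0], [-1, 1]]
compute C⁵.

[[1, 0], [-5, 1]]

C = I + N where N = [[0, 0], [-1, 0]] is strictly lower-triangular, so N² = 0.
(I + N)⁵ = I + 5·N = [[1, 0], [-5, 1]].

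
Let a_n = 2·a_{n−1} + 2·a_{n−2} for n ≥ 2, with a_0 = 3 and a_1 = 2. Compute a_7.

1376

With companion matrix T = [[2, 2], [1, 0]], [a_n, a_{n−1}]ᵀ = T·[a_{n−1}, a_{n−2}]ᵀ, so [a_7, a_6]ᵀ = T⁶·[a_1, a_0]ᵀ.
T⁶ = [[328, 240], [120, 88]], giving [a_7, a_6]ᵀ = [[1376], [504]].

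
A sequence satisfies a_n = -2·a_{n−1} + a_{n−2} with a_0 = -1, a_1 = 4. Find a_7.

With companion matrix M = [[-2, 1], [1, 0]], [a_n, a_{n−1}]ᵀ = M·[a_{n−1}, a_{n−2}]ᵀ, so [a_7, a_6]ᵀ = M^6·[a_1, a_0]ᵀ.
M^6 = [[169, -70], [-70, 29]], giving [a_7, a_6]ᵀ = [[746], [-309]].

746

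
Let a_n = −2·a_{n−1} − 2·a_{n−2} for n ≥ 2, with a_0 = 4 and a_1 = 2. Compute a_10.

−192

With companion matrix T = [[−2, −2], [1, 0]], [a_n, a_{n−1}]ᵀ = T·[a_{n−1}, a_{n−2}]ᵀ, so [a_10, a_9]ᵀ = T⁹·[a_1, a_0]ᵀ.
T⁹ = [[−32, −32], [16, 0]], giving [a_10, a_9]ᵀ = [[−192], [32]].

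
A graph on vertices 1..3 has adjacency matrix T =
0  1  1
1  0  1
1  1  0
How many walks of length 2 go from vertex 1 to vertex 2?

1

The number of length-2 walks from vertex 1 to vertex 2 is entry (1,2) of T^2, where T is the adjacency matrix.
T^2 = [[2, 1, 1], [1, 2, 1], [1, 1, 2]]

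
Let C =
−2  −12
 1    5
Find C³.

[[−20, −84], [7, 29]]

tr C = 3 and det C = 2, so the characteristic polynomial is λ² − (3)λ + (2) with roots 1 and 2.
Eigenvectors give P = [[−4, −3], [1, 1]] with P⁻¹ = [[−1, −3], [1, 4]], and C = P·diag(1, 2)·P⁻¹.
Then C³ = P·diag(1, 8)·P⁻¹ = [[−4, −24], [1, 8]] · [[−1, −3], [1, 4]] = [[−20, −84], [7, 29]].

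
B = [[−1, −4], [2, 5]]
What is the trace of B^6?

730

tr B = 4 and det B = 3, so the characteristic polynomial is λ² − (4)λ + (3) with roots 1 and 3.
Eigenvectors give P = [[−2, −1], [1, 1]] with P⁻¹ = [[−1, −1], [1, 2]], and B = P·diag(1, 3)·P⁻¹.
Then B^6 = P·diag(1, 729)·P⁻¹ = [[−2, −729], [1, 729]] · [[−1, −1], [1, 2]] = [[−727, −1456], [728, 1457]].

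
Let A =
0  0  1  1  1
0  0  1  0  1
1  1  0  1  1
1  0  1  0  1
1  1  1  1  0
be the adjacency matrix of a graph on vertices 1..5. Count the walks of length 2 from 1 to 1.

The number of length-2 walks from vertex 1 to vertex 1 is entry (1,1) of A², where A is the adjacency matrix.
A² = [[3, 2, 2, 2, 2], [2, 2, 1, 2, 1], [2, 1, 4, 2, 3], [2, 2, 2, 3, 2], [2, 1, 3, 2, 4]]

3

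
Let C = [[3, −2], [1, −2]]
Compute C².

[[7, −2], [1, 2]]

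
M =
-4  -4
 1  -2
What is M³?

M² = [[12, 24], [-6, 0]]
M³ = [[-24, -96], [24, 24]]

[[-24, -96], [24, 24]]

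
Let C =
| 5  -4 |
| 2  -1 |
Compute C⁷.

[[4373, -4372], [2186, -2185]]

tr C = 4 and det C = 3, so the characteristic polynomial is λ² − (4)λ + (3) with roots 1 and 3.
Eigenvectors give P = [[-1, -2], [-1, -1]] with P⁻¹ = [[1, -2], [-1, 1]], and C = P·diag(1, 3)·P⁻¹.
Then C⁷ = P·diag(1, 2187)·P⁻¹ = [[-1, -4374], [-1, -2187]] · [[1, -2], [-1, 1]] = [[4373, -4372], [2186, -2185]].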